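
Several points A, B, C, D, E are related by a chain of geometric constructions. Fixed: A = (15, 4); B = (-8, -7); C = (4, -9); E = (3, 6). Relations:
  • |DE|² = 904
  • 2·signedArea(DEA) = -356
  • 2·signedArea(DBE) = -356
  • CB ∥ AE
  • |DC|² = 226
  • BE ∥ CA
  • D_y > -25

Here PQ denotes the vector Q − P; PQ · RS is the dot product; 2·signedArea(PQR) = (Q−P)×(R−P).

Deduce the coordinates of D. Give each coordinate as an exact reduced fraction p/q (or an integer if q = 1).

D = (5, -24)

1. D_x = 5  [2·signedArea(DBE) = -356 ∩ 2·signedArea(DEA) = -356]
2. D_y = -24  [2·signedArea(DBE) = -356 ∩ 2·signedArea(DEA) = -356]
   → D = (5, -24)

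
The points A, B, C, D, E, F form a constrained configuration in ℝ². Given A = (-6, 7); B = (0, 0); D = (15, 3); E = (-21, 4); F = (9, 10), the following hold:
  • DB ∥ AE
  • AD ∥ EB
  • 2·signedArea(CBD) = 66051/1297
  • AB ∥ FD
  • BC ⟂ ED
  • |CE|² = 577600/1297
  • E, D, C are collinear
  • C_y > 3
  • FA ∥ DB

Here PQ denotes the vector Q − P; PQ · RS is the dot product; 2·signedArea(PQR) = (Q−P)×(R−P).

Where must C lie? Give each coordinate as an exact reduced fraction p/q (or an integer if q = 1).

1. C_x = 123/1297  [E, D, C are collinear ∩ BC ⟂ ED]
2. C_y = 4428/1297  [E, D, C are collinear ∩ BC ⟂ ED]
   → C = (123/1297, 4428/1297)

C = (123/1297, 4428/1297)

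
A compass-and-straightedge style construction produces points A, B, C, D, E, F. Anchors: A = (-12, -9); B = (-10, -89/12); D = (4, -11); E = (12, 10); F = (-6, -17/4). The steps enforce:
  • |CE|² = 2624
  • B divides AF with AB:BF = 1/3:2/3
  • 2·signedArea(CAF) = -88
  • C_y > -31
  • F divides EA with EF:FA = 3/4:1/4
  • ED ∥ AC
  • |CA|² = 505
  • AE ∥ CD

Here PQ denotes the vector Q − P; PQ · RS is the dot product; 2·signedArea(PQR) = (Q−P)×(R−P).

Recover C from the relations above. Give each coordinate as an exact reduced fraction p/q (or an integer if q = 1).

1. C_x = -20  [AE ∥ CD ∩ ED ∥ AC]
2. C_y = -30  [AE ∥ CD ∩ ED ∥ AC]
   → C = (-20, -30)

C = (-20, -30)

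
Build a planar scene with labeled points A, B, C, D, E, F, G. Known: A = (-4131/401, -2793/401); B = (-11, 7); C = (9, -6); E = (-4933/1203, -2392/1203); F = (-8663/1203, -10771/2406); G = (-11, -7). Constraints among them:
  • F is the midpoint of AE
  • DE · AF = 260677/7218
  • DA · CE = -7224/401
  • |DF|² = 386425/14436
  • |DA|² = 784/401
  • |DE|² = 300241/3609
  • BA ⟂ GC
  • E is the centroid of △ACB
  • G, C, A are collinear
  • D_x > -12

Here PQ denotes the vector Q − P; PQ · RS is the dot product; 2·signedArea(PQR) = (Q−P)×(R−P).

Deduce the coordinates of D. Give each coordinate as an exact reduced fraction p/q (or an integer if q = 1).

1. D_x = -4691/401  [DA · CE = -7224/401 ∩ DE · AF = 260677/7218]
2. D_y = -2821/401  [DA · CE = -7224/401 ∩ DE · AF = 260677/7218]
   → D = (-4691/401, -2821/401)

D = (-4691/401, -2821/401)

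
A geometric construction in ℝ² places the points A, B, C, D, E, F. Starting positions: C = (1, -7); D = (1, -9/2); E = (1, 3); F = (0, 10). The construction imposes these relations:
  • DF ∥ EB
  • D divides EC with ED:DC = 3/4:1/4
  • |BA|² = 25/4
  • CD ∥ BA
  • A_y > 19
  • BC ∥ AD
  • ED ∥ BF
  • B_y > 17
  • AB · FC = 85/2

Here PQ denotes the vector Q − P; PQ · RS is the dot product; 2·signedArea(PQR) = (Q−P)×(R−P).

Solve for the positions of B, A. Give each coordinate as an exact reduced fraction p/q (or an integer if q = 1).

1. B_x = 0  [ED ∥ BF ∩ DF ∥ EB]
2. B_y = 35/2  [ED ∥ BF ∩ DF ∥ EB]
   → B = (0, 35/2)
3. A_x = 0  [BC ∥ AD ∩ CD ∥ BA]
4. A_y = 20  [BC ∥ AD ∩ CD ∥ BA]
   → A = (0, 20)

A = (0, 20)
B = (0, 35/2)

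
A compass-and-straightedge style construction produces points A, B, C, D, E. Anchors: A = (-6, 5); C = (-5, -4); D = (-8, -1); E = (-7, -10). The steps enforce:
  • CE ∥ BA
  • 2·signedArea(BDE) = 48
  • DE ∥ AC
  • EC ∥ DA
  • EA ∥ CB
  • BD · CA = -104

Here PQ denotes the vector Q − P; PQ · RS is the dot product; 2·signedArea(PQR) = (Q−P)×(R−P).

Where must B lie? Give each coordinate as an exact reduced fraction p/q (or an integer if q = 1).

1. B_x = -4  [CE ∥ BA ∩ EA ∥ CB]
2. B_y = 11  [CE ∥ BA ∩ EA ∥ CB]
   → B = (-4, 11)

B = (-4, 11)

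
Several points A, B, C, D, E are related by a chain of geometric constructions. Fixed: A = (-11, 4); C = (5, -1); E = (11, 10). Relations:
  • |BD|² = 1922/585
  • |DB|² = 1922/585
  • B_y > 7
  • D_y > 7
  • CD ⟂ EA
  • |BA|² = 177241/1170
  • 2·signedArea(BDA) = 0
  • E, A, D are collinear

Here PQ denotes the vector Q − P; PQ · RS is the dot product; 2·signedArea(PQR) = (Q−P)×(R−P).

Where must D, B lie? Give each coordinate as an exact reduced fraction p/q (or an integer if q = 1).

1. D_x = 341/130  [E, A, D are collinear ∩ CD ⟂ EA]
2. D_y = 1003/130  [E, A, D are collinear ∩ CD ⟂ EA]
   → D = (341/130, 1003/130)
3. B_x = 341/390  [line 483/130·x + -1771/130·y + 12397/130 = 0 ∩ |BA|² = 177241/1170]
4. B_y = 941/130  [line 483/130·x + -1771/130·y + 12397/130 = 0 ∩ |BA|² = 177241/1170]
   → B = (341/390, 941/130)

B = (341/390, 941/130)
D = (341/130, 1003/130)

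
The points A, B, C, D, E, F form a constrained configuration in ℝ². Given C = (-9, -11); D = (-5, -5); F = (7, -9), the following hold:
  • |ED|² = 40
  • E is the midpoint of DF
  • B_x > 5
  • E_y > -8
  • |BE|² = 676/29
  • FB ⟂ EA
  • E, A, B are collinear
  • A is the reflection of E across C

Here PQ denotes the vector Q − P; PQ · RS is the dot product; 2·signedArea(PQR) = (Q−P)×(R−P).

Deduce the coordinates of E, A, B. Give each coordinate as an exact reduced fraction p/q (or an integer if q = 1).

A = (-19, -15)
B = (159/29, -151/29)
E = (1, -7)

1. E_x = 1  [E is the midpoint of DF]
2. E_y = -7  [E is the midpoint of DF]
   → E = (1, -7)
3. A_x = -19  [A is the reflection of E across C]
4. A_y = -15  [A is the reflection of E across C]
   → A = (-19, -15)
5. B_x = 159/29  [E, A, B are collinear ∩ FB ⟂ EA]
6. B_y = -151/29  [E, A, B are collinear ∩ FB ⟂ EA]
   → B = (159/29, -151/29)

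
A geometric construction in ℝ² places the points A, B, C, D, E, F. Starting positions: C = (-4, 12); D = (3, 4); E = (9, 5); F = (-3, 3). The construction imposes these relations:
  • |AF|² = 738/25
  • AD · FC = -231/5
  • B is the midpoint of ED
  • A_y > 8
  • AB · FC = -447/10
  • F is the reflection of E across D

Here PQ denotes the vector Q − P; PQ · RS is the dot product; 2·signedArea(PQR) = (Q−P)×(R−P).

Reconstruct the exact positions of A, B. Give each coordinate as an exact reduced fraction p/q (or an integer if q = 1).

A = (-18/5, 42/5)
B = (6, 9/2)

1. A_x = -18/5  [line 1·x + -9·y + 396/5 = 0 ∩ |AF|² = 738/25]
2. A_y = 42/5  [line 1·x + -9·y + 396/5 = 0 ∩ |AF|² = 738/25]
   → A = (-18/5, 42/5)
3. B_x = 6  [B is the midpoint of ED]
4. B_y = 9/2  [B is the midpoint of ED]
   → B = (6, 9/2)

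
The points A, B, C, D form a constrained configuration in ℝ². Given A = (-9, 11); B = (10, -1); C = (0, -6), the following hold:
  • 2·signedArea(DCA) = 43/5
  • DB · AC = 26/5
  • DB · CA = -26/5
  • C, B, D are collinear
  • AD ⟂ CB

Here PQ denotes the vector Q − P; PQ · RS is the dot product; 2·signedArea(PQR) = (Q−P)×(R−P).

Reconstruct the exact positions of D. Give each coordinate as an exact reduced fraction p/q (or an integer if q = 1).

1. D_x = -2/5  [C, B, D are collinear ∩ AD ⟂ CB]
2. D_y = -31/5  [C, B, D are collinear ∩ AD ⟂ CB]
   → D = (-2/5, -31/5)

D = (-2/5, -31/5)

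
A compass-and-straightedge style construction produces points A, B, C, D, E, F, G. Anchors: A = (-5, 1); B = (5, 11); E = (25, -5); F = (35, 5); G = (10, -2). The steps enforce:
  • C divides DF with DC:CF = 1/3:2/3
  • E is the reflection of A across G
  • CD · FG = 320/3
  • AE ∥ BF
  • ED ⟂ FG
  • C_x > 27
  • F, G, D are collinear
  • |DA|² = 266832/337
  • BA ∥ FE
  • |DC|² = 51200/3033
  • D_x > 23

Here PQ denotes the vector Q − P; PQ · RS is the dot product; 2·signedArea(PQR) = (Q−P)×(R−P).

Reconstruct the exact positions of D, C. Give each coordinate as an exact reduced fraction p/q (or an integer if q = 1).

1. D_x = 7795/337  [F, G, D are collinear ∩ ED ⟂ FG]
2. D_y = 565/337  [F, G, D are collinear ∩ ED ⟂ FG]
   → D = (7795/337, 565/337)
3. C_x = 27385/1011  [C divides DF with DC:CF = 1/3:2/3]
4. C_y = 2815/1011  [C divides DF with DC:CF = 1/3:2/3]
   → C = (27385/1011, 2815/1011)

C = (27385/1011, 2815/1011)
D = (7795/337, 565/337)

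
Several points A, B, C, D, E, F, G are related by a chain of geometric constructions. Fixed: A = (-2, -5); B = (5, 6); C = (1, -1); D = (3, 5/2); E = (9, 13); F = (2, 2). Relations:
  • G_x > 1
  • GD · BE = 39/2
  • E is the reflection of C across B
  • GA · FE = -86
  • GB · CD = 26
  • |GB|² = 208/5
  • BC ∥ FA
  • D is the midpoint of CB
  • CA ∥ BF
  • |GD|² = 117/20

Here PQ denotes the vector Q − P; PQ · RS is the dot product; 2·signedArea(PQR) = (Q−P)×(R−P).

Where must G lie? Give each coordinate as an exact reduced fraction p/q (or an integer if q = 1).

G = (9/5, 2/5)

1. G_x = 9/5  [GD · BE = 39/2 ∩ GA · FE = -86]
2. G_y = 2/5  [GD · BE = 39/2 ∩ GA · FE = -86]
   → G = (9/5, 2/5)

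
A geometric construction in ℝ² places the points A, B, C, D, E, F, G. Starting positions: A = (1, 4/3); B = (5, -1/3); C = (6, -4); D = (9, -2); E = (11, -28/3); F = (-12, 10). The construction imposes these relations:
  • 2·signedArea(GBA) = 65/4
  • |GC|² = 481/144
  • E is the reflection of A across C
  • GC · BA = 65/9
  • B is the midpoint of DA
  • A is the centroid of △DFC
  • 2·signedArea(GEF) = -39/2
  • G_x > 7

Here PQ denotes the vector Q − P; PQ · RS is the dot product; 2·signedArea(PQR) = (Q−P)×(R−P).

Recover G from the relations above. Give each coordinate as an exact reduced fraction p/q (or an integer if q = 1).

1. G_x = 29/4  [2·signedArea(GEF) = -39/2 ∩ 2·signedArea(GBA) = 65/4]
2. G_y = -16/3  [2·signedArea(GEF) = -39/2 ∩ 2·signedArea(GBA) = 65/4]
   → G = (29/4, -16/3)

G = (29/4, -16/3)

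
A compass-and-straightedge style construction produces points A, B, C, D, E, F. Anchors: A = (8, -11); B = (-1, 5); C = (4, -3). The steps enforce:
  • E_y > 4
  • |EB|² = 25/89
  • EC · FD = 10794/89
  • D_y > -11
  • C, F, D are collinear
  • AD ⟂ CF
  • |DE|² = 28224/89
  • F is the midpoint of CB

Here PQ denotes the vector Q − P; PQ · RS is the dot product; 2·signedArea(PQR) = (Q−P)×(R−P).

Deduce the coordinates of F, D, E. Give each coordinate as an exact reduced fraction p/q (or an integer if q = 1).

1. F_x = 3/2  [F is the midpoint of CB]
2. F_y = 1  [F is the midpoint of CB]
   → F = (3/2, 1)
3. D_x = 776/89  [C, F, D are collinear ∩ AD ⟂ CF]
4. D_y = -939/89  [C, F, D are collinear ∩ AD ⟂ CF]
   → D = (776/89, -939/89)
5. E_x = -64/89  [line -1285/178·x + 1028/89·y + -5140/89 = 0 ∩ |EB|² = 25/89]
6. E_y = 405/89  [line -1285/178·x + 1028/89·y + -5140/89 = 0 ∩ |EB|² = 25/89]
   → E = (-64/89, 405/89)

D = (776/89, -939/89)
E = (-64/89, 405/89)
F = (3/2, 1)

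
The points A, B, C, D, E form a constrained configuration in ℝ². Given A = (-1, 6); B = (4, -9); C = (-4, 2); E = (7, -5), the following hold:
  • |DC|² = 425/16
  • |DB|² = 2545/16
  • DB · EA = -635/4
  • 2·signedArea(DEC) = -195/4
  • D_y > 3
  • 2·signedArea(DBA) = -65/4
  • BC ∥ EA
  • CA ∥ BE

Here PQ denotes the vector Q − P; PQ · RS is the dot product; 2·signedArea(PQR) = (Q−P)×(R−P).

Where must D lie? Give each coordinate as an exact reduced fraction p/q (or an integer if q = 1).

1. D_x = 1  [DB · EA = -635/4 ∩ 2·signedArea(DEC) = -195/4]
2. D_y = 13/4  [DB · EA = -635/4 ∩ 2·signedArea(DEC) = -195/4]
   → D = (1, 13/4)

D = (1, 13/4)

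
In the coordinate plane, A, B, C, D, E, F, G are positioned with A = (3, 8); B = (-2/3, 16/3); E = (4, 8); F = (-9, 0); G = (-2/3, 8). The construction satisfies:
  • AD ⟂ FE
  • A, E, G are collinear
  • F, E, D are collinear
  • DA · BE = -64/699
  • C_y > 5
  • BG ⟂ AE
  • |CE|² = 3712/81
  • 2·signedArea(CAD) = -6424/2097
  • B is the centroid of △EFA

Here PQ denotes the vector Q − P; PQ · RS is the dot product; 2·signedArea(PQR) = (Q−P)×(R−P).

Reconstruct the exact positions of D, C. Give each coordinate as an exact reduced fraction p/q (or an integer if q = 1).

1. D_x = 763/233  [F, E, D are collinear ∩ AD ⟂ FE]
2. D_y = 1760/233  [F, E, D are collinear ∩ AD ⟂ FE]
   → D = (763/233, 1760/233)
3. C_x = -20/9  [line 104/233·x + 64/233·y + -992/2097 = 0 ∩ |CE|² = 3712/81]
4. C_y = 16/3  [line 104/233·x + 64/233·y + -992/2097 = 0 ∩ |CE|² = 3712/81]
   → C = (-20/9, 16/3)

C = (-20/9, 16/3)
D = (763/233, 1760/233)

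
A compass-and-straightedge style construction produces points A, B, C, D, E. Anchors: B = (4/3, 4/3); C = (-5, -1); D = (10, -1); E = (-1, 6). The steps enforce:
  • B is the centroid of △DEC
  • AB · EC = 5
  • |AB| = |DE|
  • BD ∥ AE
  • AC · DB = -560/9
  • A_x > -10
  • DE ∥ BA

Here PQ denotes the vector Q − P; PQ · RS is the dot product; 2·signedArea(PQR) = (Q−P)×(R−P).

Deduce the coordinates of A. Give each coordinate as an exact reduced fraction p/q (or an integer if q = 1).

1. A_x = -29/3  [BD ∥ AE ∩ DE ∥ BA]
2. A_y = 25/3  [BD ∥ AE ∩ DE ∥ BA]
   → A = (-29/3, 25/3)

A = (-29/3, 25/3)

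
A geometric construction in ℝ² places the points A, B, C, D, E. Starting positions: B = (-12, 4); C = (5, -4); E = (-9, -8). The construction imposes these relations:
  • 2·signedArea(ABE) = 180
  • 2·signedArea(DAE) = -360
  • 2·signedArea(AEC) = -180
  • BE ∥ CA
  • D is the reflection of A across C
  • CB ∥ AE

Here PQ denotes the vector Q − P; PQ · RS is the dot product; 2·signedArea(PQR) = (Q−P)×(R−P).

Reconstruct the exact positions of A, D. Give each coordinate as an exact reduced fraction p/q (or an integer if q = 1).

1. A_x = 8  [CB ∥ AE ∩ BE ∥ CA]
2. A_y = -16  [CB ∥ AE ∩ BE ∥ CA]
   → A = (8, -16)
3. D_x = 2  [D is the reflection of A across C]
4. D_y = 8  [D is the reflection of A across C]
   → D = (2, 8)

A = (8, -16)
D = (2, 8)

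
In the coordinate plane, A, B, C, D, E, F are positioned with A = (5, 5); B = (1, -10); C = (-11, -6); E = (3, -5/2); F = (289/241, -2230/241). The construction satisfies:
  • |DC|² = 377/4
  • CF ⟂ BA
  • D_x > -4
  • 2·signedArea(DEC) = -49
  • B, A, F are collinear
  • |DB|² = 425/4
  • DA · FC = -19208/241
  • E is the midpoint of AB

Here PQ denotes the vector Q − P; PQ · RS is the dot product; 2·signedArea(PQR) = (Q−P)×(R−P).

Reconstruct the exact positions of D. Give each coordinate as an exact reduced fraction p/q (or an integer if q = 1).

1. D_x = -3  [DA · FC = -19208/241 ∩ 2·signedArea(DEC) = -49]
2. D_y = -1/2  [DA · FC = -19208/241 ∩ 2·signedArea(DEC) = -49]
   → D = (-3, -1/2)

D = (-3, -1/2)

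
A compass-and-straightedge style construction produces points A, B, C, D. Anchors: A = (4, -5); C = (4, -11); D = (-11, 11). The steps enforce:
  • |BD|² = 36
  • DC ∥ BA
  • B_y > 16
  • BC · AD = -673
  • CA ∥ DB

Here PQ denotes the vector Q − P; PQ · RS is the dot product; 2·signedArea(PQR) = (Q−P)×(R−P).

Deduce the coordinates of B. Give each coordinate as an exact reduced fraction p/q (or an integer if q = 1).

1. B_x = -11  [DC ∥ BA ∩ CA ∥ DB]
2. B_y = 17  [DC ∥ BA ∩ CA ∥ DB]
   → B = (-11, 17)

B = (-11, 17)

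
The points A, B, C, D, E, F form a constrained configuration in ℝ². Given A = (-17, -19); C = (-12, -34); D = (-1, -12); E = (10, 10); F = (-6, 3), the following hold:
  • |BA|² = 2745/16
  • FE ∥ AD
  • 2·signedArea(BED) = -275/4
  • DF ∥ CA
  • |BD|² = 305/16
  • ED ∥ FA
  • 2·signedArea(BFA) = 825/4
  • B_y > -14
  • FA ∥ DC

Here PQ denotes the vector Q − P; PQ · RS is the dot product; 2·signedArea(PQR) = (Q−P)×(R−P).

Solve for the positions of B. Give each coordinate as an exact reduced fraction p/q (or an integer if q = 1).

B = (-5, -55/4)

1. B_x = -5  [line 22·x + -11·y + -165/4 = 0 ∩ |BA|² = 2745/16]
2. B_y = -55/4  [line 22·x + -11·y + -165/4 = 0 ∩ |BA|² = 2745/16]
   → B = (-5, -55/4)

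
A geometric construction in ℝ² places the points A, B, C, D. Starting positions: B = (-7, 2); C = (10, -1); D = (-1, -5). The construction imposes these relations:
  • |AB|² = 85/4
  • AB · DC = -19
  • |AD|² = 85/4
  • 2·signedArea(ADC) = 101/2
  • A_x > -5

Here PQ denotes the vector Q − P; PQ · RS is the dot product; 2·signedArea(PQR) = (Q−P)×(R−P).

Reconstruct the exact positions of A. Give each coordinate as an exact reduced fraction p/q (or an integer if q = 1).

A = (-4, -3/2)

1. A_x = -4  [2·signedArea(ADC) = 101/2 ∩ AB · DC = -19]
2. A_y = -3/2  [2·signedArea(ADC) = 101/2 ∩ AB · DC = -19]
   → A = (-4, -3/2)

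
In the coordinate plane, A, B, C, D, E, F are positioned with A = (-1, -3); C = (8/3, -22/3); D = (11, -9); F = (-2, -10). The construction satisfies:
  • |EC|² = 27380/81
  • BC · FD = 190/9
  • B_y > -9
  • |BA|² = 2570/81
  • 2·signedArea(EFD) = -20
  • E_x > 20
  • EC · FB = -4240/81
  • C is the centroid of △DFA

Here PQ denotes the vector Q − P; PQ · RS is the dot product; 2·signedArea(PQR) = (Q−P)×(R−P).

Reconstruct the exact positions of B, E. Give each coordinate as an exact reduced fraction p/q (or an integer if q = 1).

B = (10/9, -74/9)
E = (188/9, -88/9)

1. E_x = 188/9  [line -1·x + 13·y + 148 = 0 ∩ |EC|² = 27380/81]
2. E_y = -88/9  [line -1·x + 13·y + 148 = 0 ∩ |EC|² = 27380/81]
   → E = (188/9, -88/9)
3. B_x = 10/9  [BC · FD = 190/9 ∩ EC · FB = -4240/81]
4. B_y = -74/9  [BC · FD = 190/9 ∩ EC · FB = -4240/81]
   → B = (10/9, -74/9)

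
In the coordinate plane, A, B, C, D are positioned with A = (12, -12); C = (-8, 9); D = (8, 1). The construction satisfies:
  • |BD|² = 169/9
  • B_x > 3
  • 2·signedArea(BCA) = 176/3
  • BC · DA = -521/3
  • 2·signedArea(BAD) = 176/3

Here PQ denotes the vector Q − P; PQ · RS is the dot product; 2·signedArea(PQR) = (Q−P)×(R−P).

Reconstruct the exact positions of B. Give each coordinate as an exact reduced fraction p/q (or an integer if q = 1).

1. B_x = 4  [2·signedArea(BCA) = 176/3 ∩ BC · DA = -521/3]
2. B_y = -2/3  [2·signedArea(BCA) = 176/3 ∩ BC · DA = -521/3]
   → B = (4, -2/3)

B = (4, -2/3)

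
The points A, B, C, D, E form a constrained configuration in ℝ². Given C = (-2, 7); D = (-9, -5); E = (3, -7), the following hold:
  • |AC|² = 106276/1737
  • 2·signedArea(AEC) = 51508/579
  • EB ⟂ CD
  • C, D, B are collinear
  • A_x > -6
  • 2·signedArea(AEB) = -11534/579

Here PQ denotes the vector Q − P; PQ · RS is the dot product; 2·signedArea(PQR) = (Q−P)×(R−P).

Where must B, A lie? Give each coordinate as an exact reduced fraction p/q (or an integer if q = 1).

1. B_x = -1317/193  [C, D, B are collinear ∩ EB ⟂ CD]
2. B_y = -245/193  [C, D, B are collinear ∩ EB ⟂ CD]
   → B = (-1317/193, -245/193)
3. A_x = -3440/579  [2·signedArea(AEC) = 51508/579 ∩ 2·signedArea(AEB) = -11534/579]
4. A_y = 47/193  [2·signedArea(AEC) = 51508/579 ∩ 2·signedArea(AEB) = -11534/579]
   → A = (-3440/579, 47/193)

A = (-3440/579, 47/193)
B = (-1317/193, -245/193)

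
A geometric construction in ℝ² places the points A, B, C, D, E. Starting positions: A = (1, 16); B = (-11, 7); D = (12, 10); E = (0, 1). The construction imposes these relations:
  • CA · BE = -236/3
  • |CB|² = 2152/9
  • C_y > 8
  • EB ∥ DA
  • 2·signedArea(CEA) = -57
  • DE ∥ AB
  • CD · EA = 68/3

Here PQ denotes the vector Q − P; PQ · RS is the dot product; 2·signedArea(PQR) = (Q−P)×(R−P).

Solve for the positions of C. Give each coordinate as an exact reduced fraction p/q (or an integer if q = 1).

C = (13/3, 9)

1. C_x = 13/3  [CD · EA = 68/3 ∩ CA · BE = -236/3]
2. C_y = 9  [CD · EA = 68/3 ∩ CA · BE = -236/3]
   → C = (13/3, 9)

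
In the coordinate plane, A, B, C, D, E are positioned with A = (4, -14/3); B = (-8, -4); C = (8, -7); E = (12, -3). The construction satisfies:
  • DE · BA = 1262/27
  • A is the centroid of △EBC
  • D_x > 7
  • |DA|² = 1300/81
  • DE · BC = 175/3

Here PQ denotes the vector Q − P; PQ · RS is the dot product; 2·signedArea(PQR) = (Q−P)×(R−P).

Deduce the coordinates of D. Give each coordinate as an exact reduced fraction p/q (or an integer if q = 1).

D = (8, -44/9)

1. D_x = 8  [DE · BA = 1262/27 ∩ DE · BC = 175/3]
2. D_y = -44/9  [DE · BA = 1262/27 ∩ DE · BC = 175/3]
   → D = (8, -44/9)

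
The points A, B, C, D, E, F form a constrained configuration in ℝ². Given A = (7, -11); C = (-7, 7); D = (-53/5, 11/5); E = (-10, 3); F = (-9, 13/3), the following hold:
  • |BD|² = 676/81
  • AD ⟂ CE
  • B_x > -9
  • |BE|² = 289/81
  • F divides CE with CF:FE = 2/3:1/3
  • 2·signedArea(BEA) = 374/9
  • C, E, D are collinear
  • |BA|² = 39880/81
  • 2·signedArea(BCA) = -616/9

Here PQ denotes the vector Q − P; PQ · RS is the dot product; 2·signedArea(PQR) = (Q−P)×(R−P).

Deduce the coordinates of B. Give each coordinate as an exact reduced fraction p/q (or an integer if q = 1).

B = (-133/15, 203/45)

1. B_x = -133/15  [2·signedArea(BEA) = 374/9 ∩ 2·signedArea(BCA) = -616/9]
2. B_y = 203/45  [2·signedArea(BEA) = 374/9 ∩ 2·signedArea(BCA) = -616/9]
   → B = (-133/15, 203/45)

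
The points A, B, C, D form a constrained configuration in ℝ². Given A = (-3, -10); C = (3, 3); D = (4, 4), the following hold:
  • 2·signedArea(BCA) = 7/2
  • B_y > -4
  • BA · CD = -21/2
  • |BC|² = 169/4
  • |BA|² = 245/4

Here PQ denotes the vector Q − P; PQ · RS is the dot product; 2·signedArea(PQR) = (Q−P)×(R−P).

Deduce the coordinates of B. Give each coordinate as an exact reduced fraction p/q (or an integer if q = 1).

B = (1/2, -3)

1. B_x = 1/2  [2·signedArea(BCA) = 7/2 ∩ BA · CD = -21/2]
2. B_y = -3  [2·signedArea(BCA) = 7/2 ∩ BA · CD = -21/2]
   → B = (1/2, -3)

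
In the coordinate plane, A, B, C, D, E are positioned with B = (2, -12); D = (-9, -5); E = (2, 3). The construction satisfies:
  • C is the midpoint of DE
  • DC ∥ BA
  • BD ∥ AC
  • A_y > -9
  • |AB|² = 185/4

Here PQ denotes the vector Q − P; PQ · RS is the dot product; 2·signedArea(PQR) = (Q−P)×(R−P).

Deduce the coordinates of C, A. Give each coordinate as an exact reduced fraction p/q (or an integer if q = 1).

1. C_x = -7/2  [C is the midpoint of DE]
2. C_y = -1  [C is the midpoint of DE]
   → C = (-7/2, -1)
3. A_x = 15/2  [BD ∥ AC ∩ DC ∥ BA]
4. A_y = -8  [BD ∥ AC ∩ DC ∥ BA]
   → A = (15/2, -8)

A = (15/2, -8)
C = (-7/2, -1)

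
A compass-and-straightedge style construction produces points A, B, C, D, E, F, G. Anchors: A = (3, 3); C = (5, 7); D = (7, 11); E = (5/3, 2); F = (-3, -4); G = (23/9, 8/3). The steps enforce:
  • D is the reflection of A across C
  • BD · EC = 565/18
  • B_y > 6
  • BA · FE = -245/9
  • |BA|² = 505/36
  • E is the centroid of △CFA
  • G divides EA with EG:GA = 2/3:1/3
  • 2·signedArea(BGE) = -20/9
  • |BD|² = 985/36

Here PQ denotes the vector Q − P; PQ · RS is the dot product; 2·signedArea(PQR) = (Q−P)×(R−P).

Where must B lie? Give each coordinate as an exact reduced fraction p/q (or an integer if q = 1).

B = (13/3, 13/2)

1. B_x = 13/3  [BA · FE = -245/9 ∩ BD · EC = 565/18]
2. B_y = 13/2  [BA · FE = -245/9 ∩ BD · EC = 565/18]
   → B = (13/3, 13/2)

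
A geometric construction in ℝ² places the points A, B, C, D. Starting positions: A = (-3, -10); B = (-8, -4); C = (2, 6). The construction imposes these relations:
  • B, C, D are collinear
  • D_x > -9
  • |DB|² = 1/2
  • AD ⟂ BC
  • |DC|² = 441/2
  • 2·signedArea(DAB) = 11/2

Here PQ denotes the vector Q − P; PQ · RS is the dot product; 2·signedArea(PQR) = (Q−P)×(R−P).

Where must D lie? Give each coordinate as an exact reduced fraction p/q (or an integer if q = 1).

D = (-17/2, -9/2)

1. D_x = -17/2  [B, C, D are collinear ∩ AD ⟂ BC]
2. D_y = -9/2  [B, C, D are collinear ∩ AD ⟂ BC]
   → D = (-17/2, -9/2)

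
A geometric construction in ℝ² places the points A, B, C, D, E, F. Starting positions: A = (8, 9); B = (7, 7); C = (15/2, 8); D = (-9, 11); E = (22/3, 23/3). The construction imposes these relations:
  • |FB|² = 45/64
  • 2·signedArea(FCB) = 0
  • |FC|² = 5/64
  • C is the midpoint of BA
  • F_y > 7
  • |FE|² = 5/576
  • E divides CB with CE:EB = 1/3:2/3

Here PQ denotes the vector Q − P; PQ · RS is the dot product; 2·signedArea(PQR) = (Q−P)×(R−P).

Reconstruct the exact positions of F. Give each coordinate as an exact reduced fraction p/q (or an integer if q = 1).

F = (59/8, 31/4)

1. F_x = 59/8  [line 1·x + -1/2·y + -7/2 = 0 ∩ |FB|² = 45/64]
2. F_y = 31/4  [line 1·x + -1/2·y + -7/2 = 0 ∩ |FB|² = 45/64]
   → F = (59/8, 31/4)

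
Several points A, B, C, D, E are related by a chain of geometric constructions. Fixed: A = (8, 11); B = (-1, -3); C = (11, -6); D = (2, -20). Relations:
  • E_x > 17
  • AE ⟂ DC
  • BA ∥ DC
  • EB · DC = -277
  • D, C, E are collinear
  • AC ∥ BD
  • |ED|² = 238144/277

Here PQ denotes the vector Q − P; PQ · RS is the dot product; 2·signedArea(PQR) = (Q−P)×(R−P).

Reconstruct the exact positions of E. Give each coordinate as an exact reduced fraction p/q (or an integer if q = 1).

1. E_x = 4946/277  [D, C, E are collinear ∩ AE ⟂ DC]
2. E_y = 1292/277  [D, C, E are collinear ∩ AE ⟂ DC]
   → E = (4946/277, 1292/277)

E = (4946/277, 1292/277)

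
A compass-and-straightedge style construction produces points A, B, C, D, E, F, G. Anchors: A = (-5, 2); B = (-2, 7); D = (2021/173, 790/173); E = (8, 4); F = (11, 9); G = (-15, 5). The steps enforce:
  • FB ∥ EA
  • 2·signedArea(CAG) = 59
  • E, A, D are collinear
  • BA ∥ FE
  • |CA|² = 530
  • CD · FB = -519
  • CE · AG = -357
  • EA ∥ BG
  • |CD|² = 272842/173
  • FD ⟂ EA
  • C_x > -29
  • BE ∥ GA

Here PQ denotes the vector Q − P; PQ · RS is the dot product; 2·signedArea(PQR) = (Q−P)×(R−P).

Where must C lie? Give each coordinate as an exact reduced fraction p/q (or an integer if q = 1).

1. C_x = -28  [CE · AG = -357 ∩ CD · FB = -519]
2. C_y = 3  [CE · AG = -357 ∩ CD · FB = -519]
   → C = (-28, 3)

C = (-28, 3)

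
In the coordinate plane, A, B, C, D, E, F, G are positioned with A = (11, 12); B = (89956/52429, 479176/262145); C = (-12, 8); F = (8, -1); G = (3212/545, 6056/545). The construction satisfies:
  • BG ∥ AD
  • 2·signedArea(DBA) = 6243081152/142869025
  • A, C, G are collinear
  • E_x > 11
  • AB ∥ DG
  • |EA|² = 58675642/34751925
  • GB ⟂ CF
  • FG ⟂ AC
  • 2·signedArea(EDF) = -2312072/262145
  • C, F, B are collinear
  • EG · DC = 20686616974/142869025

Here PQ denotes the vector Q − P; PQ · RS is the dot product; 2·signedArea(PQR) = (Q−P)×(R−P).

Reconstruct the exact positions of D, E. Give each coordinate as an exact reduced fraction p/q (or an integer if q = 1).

1. D_x = 3978787/262145  [AB ∥ DG ∩ BG ∥ AD]
2. D_y = 1115900/52429  [AB ∥ DG ∩ BG ∥ AD]
   → D = (3978787/262145, 1115900/52429)
3. E_x = 2986514/262145  [2·signedArea(EDF) = -2312072/262145 ∩ EG · DC = 20686616974/142869025]
4. E_y = 1692619/157287  [2·signedArea(EDF) = -2312072/262145 ∩ EG · DC = 20686616974/142869025]
   → E = (2986514/262145, 1692619/157287)

D = (3978787/262145, 1115900/52429)
E = (2986514/262145, 1692619/157287)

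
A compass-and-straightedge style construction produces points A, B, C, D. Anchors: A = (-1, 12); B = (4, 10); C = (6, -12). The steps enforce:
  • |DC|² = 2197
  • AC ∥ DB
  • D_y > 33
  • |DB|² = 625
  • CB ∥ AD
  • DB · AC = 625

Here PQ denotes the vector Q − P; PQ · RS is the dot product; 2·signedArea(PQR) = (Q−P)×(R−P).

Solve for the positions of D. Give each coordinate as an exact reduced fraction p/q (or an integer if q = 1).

1. D_x = -3  [AC ∥ DB ∩ CB ∥ AD]
2. D_y = 34  [AC ∥ DB ∩ CB ∥ AD]
   → D = (-3, 34)

D = (-3, 34)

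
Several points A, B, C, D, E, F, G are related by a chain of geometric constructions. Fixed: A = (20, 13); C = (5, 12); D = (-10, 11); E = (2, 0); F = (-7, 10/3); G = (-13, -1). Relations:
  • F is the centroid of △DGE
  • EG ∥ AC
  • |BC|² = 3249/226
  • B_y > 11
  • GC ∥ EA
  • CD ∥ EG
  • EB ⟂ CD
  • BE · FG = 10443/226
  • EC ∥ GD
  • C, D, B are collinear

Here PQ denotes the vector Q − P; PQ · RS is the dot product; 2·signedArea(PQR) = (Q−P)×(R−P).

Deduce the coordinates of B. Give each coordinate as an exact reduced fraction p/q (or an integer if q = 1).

1. B_x = 275/226  [C, D, B are collinear ∩ EB ⟂ CD]
2. B_y = 2655/226  [C, D, B are collinear ∩ EB ⟂ CD]
   → B = (275/226, 2655/226)

B = (275/226, 2655/226)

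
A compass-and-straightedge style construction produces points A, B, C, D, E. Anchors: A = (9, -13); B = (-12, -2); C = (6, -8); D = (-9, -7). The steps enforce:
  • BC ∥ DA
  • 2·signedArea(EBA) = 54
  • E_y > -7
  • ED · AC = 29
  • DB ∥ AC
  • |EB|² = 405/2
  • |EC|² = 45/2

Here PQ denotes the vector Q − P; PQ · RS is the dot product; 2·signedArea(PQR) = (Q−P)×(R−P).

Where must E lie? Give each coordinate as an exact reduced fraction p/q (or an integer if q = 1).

E = (3/2, -13/2)

1. E_x = 3/2  [ED · AC = 29 ∩ 2·signedArea(EBA) = 54]
2. E_y = -13/2  [ED · AC = 29 ∩ 2·signedArea(EBA) = 54]
   → E = (3/2, -13/2)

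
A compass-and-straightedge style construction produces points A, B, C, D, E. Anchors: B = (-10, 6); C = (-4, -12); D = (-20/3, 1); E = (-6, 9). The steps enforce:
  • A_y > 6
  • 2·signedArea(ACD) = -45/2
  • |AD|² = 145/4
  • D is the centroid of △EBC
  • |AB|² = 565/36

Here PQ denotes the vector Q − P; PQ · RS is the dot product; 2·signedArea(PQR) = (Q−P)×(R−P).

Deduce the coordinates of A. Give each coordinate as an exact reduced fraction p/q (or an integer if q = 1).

A = (-37/6, 7)

1. A_x = -37/6  [line -13·x + -8/3·y + -123/2 = 0 ∩ |AD|² = 145/4]
2. A_y = 7  [line -13·x + -8/3·y + -123/2 = 0 ∩ |AD|² = 145/4]
   → A = (-37/6, 7)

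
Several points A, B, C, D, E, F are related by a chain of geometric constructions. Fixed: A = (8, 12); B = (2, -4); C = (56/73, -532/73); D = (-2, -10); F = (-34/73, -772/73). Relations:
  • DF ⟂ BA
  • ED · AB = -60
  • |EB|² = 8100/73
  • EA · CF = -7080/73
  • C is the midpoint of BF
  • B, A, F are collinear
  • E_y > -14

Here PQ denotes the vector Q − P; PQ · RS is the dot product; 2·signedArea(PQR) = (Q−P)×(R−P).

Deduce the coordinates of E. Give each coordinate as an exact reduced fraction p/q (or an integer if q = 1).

1. E_x = -124/73  [line 6·x + 16·y + 232 = 0 ∩ |EB|² = 8100/73]
2. E_y = -1012/73  [line 6·x + 16·y + 232 = 0 ∩ |EB|² = 8100/73]
   → E = (-124/73, -1012/73)

E = (-124/73, -1012/73)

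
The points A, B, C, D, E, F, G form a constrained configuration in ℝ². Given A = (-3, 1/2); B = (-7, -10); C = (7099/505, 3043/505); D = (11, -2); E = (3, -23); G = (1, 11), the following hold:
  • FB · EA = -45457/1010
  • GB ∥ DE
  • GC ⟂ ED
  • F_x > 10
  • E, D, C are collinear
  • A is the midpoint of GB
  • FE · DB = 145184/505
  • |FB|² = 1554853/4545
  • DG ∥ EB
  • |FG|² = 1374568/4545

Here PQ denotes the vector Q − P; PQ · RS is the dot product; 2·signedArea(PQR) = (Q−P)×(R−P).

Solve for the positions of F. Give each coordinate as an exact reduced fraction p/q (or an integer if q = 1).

F = (15713/1515, -1843/505)

1. F_x = 15713/1515  [FB · EA = -45457/1010 ∩ FE · DB = 145184/505]
2. F_y = -1843/505  [FB · EA = -45457/1010 ∩ FE · DB = 145184/505]
   → F = (15713/1515, -1843/505)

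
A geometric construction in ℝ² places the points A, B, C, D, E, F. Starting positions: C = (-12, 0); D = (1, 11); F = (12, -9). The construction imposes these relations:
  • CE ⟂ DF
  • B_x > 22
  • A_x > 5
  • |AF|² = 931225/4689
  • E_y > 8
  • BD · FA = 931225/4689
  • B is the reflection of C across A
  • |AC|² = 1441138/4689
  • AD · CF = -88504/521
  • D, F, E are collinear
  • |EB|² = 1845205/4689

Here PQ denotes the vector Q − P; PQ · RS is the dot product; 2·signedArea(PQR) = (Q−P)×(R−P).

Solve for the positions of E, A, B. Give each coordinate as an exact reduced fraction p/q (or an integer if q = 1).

A = (8141/1563, 5233/1563)
B = (35038/1563, 10466/1563)
E = (1368/521, 4191/521)

1. E_x = 1368/521  [D, F, E are collinear ∩ CE ⟂ DF]
2. E_y = 4191/521  [D, F, E are collinear ∩ CE ⟂ DF]
   → E = (1368/521, 4191/521)
3. A_x = 8141/1563  [line -24·x + 9·y + 49429/521 = 0 ∩ |AC|² = 1441138/4689]
4. A_y = 5233/1563  [line -24·x + 9·y + 49429/521 = 0 ∩ |AC|² = 1441138/4689]
   → A = (8141/1563, 5233/1563)
5. B_x = 35038/1563  [B is the reflection of C across A]
6. B_y = 10466/1563  [B is the reflection of C across A]
   → B = (35038/1563, 10466/1563)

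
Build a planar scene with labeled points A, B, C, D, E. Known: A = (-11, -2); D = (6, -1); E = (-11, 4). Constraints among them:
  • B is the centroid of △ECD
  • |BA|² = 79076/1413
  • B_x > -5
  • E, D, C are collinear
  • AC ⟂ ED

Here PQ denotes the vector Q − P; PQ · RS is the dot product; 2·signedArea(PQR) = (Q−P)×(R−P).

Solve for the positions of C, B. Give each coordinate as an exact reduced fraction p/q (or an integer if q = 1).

B = (-2257/471, 1024/471)
C = (-1472/157, 553/157)

1. C_x = -1472/157  [E, D, C are collinear ∩ AC ⟂ ED]
2. C_y = 553/157  [E, D, C are collinear ∩ AC ⟂ ED]
   → C = (-1472/157, 553/157)
3. B_x = -2257/471  [B is the centroid of △ECD]
4. B_y = 1024/471  [B is the centroid of △ECD]
   → B = (-2257/471, 1024/471)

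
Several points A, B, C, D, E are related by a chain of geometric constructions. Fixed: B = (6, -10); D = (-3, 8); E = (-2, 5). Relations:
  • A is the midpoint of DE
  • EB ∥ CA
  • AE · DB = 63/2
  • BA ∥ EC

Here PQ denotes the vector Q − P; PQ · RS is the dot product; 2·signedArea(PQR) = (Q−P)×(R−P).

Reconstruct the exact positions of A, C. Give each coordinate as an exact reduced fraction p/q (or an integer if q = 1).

A = (-5/2, 13/2)
C = (-21/2, 43/2)

1. A_x = -5/2  [A is the midpoint of DE]
2. A_y = 13/2  [A is the midpoint of DE]
   → A = (-5/2, 13/2)
3. C_x = -21/2  [EB ∥ CA ∩ BA ∥ EC]
4. C_y = 43/2  [EB ∥ CA ∩ BA ∥ EC]
   → C = (-21/2, 43/2)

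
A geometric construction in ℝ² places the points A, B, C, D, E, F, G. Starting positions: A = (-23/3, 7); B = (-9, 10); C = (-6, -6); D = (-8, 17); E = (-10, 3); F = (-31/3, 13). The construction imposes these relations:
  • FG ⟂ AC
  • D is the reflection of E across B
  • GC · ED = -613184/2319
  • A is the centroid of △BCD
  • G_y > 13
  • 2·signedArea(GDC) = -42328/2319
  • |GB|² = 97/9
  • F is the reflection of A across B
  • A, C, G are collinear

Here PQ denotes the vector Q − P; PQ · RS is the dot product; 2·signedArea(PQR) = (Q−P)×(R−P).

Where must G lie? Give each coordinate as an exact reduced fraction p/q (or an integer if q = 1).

G = (-19634/2319, 10234/773)

1. G_x = -19634/2319  [A, C, G are collinear ∩ FG ⟂ AC]
2. G_y = 10234/773  [A, C, G are collinear ∩ FG ⟂ AC]
   → G = (-19634/2319, 10234/773)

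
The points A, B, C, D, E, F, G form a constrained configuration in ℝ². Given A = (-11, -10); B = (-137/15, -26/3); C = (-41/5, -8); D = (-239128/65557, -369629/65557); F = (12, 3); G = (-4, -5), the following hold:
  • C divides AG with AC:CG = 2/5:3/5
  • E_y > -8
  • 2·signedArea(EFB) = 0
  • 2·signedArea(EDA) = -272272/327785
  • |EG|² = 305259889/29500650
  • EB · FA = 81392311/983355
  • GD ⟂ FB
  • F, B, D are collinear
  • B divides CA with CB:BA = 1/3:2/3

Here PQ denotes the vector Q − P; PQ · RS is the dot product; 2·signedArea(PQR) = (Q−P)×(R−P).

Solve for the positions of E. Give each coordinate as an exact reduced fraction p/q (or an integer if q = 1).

E = (-12568229/1966710, -2813369/393342)

1. E_x = -12568229/1966710  [2·signedArea(EFB) = 0 ∩ 2·signedArea(EDA) = -272272/327785]
2. E_y = -2813369/393342  [2·signedArea(EFB) = 0 ∩ 2·signedArea(EDA) = -272272/327785]
   → E = (-12568229/1966710, -2813369/393342)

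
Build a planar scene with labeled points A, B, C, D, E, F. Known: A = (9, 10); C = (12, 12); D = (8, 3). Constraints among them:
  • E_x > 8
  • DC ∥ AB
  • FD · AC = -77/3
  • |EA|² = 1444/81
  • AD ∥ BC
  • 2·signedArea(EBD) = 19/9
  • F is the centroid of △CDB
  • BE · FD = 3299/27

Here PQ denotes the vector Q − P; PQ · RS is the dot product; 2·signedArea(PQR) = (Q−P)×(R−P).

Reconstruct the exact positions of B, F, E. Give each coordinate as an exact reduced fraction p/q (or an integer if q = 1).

1. B_x = 13  [AD ∥ BC ∩ DC ∥ AB]
2. B_y = 19  [AD ∥ BC ∩ DC ∥ AB]
   → B = (13, 19)
3. F_x = 11  [F is the centroid of △CDB]
4. F_y = 34/3  [F is the centroid of △CDB]
   → F = (11, 34/3)
5. E_x = 9  [2·signedArea(EBD) = 19/9 ∩ BE · FD = 3299/27]
6. E_y = 52/9  [2·signedArea(EBD) = 19/9 ∩ BE · FD = 3299/27]
   → E = (9, 52/9)

B = (13, 19)
E = (9, 52/9)
F = (11, 34/3)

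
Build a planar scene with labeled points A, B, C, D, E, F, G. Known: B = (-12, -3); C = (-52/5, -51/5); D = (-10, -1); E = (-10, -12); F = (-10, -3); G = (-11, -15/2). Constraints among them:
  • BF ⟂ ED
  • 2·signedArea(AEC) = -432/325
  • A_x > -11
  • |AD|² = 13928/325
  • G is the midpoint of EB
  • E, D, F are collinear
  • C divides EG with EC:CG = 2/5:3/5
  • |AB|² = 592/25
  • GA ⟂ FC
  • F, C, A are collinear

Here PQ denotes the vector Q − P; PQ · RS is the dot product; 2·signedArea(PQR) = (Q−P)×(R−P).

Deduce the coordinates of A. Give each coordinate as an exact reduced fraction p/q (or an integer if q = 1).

A = (-3332/325, -2451/325)

1. A_x = -3332/325  [F, C, A are collinear ∩ GA ⟂ FC]
2. A_y = -2451/325  [F, C, A are collinear ∩ GA ⟂ FC]
   → A = (-3332/325, -2451/325)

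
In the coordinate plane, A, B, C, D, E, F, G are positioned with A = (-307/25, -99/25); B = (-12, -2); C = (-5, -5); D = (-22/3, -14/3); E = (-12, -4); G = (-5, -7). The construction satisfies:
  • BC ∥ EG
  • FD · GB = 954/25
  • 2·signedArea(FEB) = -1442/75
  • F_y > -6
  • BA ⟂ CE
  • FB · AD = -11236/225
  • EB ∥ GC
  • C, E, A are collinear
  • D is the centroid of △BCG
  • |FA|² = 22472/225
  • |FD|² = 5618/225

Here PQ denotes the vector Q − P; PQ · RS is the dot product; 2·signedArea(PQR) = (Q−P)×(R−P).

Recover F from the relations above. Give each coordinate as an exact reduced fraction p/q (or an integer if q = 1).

F = (-179/75, -403/75)

1. F_x = -179/75  [FD · GB = 954/25 ∩ 2·signedArea(FEB) = -1442/75]
2. F_y = -403/75  [FD · GB = 954/25 ∩ 2·signedArea(FEB) = -1442/75]
   → F = (-179/75, -403/75)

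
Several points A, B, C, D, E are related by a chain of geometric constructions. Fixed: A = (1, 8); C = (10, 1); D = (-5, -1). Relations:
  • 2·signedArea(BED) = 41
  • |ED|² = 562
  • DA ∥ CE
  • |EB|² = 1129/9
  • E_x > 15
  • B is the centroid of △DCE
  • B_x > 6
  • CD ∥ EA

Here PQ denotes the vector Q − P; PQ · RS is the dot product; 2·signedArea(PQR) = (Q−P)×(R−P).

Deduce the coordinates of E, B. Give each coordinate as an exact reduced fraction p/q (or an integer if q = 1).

1. E_x = 16  [CD ∥ EA ∩ DA ∥ CE]
2. E_y = 10  [CD ∥ EA ∩ DA ∥ CE]
   → E = (16, 10)
3. B_x = 7  [B is the centroid of △DCE]
4. B_y = 10/3  [B is the centroid of △DCE]
   → B = (7, 10/3)

B = (7, 10/3)
E = (16, 10)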